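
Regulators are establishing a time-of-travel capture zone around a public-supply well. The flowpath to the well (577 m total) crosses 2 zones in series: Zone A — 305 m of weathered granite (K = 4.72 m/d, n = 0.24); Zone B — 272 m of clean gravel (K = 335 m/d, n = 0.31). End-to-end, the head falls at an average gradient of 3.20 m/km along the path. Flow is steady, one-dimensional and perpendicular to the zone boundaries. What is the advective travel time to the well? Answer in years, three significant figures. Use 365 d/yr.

Steady 1-D flow in series ⇒ the Darcy flux q is identical in every zone and the zone head losses add (resistances L/K in series).
Σ(L/K) = 305/4.72 + 272/335 = 64.62 + 0.8119 = 65.43 d
K_eq = L_total / Σ(L/K) = 577 / 65.43 = 8.819 m/d
q = K_eq · i = 8.819 × 0.0032 = 0.02822 m/d (same in every zone)
Zone A: v = q/n = 0.02822/0.24 = 0.1176 m/d → t_A = 305/0.1176 = 2594 d
Zone B: v = q/n = 0.02822/0.31 = 0.09103 m/d → t_B = 272/0.09103 = 2988 d
Total t = 2594 + 2988 = 5582 d
   = 5582 / 365 = 15.3 yr

15.3 years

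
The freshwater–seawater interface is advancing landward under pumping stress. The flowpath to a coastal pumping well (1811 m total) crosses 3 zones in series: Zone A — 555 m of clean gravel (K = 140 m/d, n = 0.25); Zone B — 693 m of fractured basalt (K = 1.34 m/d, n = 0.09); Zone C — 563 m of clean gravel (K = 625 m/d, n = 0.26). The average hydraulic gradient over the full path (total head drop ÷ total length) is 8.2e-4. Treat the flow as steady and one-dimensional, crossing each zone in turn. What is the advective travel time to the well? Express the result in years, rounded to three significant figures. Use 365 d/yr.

Steady 1-D flow in series ⇒ the Darcy flux q is identical in every zone and the zone head losses add (resistances L/K in series).
Σ(L/K) = 555/140 + 693/1.34 + 563/625 = 3.964 + 517.2 + 0.9008 = 522.0 d
K_eq = L_total / Σ(L/K) = 1811 / 522.0 = 3.469 m/d
q = K_eq · i = 3.469 × 8.2e-4 = 0.002845 m/d (same in every zone)
Zone A: v = q/n = 0.002845/0.25 = 0.01138 m/d → t_A = 555/0.01138 = 48770 d
Zone B: v = q/n = 0.002845/0.09 = 0.03161 m/d → t_B = 693/0.03161 = 21920 d
Zone C: v = q/n = 0.002845/0.26 = 0.01094 m/d → t_C = 563/0.01094 = 51460 d
Total t = 48770 + 21920 + 51460 = 122200 d
   = 122200 / 365 = 335 yr

335 years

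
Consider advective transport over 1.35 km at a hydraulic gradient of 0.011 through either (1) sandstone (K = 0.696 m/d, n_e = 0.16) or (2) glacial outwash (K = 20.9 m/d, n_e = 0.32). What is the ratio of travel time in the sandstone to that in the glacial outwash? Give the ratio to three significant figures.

15.0

Unit 1 (sandstone): v = 0.696×0.011/0.16 = 0.04785 m/d, t = 1350/0.04785 = 28210 d
Unit 2 (glacial outwash): v = 20.9×0.011/0.32 = 0.7184 m/d, t = 1350/0.7184 = 1879 d
t(sandstone) / t(glacial outwash) = 28210/1879 = 15.0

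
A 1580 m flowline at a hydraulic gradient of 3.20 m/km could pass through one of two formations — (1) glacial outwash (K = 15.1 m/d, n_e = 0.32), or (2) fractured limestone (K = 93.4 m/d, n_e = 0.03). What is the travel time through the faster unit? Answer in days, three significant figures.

159 days

Unit 1 (glacial outwash): v = 15.1×0.0032/0.32 = 0.1510 m/d, t = 1580/0.1510 = 10460 d
Unit 2 (fractured limestone): v = 93.4×0.0032/0.03 = 9.963 m/d, t = 1580/9.963 = 158.6 d
Faster unit: t = 159 d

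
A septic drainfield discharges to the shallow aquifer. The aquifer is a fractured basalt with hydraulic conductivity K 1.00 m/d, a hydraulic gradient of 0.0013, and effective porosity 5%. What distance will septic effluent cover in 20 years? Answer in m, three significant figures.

Specific discharge q = 1.00 × 0.0013 = 0.001300 m/d
v_s = q/n_e = 0.001300/0.05 = 0.02600 m/d
T = 20 yr × 365 = 7300 d
L = v × T = 0.02600 × 7300 = 189.8 m

190 m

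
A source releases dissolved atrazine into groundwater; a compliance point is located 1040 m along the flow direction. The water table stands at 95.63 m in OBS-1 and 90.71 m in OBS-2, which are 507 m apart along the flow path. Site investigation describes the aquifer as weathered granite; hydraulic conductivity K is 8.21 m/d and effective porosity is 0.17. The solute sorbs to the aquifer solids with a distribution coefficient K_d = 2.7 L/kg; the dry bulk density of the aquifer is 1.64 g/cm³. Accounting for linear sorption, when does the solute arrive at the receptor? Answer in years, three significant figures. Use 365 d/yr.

164 years

Hydraulic gradient i = (95.63 − 90.71) / 507 = 4.92 / 507 = 0.009704
Darcy flux q = K·i = 8.21 × 0.009704 = 0.07967 m/d
v = Ki/n = 8.21·0.009704/0.17 = 0.4687 m/d
Retardation R = 1 + ρ_b·K_d/n = 1 + 1.64×2.7/0.17 = 27.05
Contaminant velocity v_c = v/R = 0.4687/27.05 = 0.01733 m/d
t = L/v_c = 1040/0.01733 = 60020 d
   = 60020/365 = 164 yr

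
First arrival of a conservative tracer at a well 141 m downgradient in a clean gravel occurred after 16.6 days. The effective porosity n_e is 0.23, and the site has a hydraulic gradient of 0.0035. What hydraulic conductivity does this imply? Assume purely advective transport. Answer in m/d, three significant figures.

v = L / t = 141 / 16.6 = 8.494 m/d
K = v · n / i = 8.494 × 0.23 / 0.0035 = 558 m/d

558 m/d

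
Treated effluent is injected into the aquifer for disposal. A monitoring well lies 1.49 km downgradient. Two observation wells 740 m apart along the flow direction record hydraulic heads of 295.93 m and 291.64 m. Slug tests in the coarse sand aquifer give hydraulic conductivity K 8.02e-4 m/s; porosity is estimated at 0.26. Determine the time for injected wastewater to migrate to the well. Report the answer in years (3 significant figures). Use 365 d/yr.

Hydraulic gradient i = (295.93 − 291.64) / 740 = 4.29 / 740 = 0.005797
K = 8.02e-4 m/s × 86400 s/d = 69.29 m/d
Darcy flux q = K·i = 69.29 × 0.005797 = 0.4017 m/d
Average linear velocity = 0.4017 / 0.26 = 1.545 m/d
L = 1.49 km = 1490 m
t = L / v = 1490 / 1.545 = 964.4 d
   = 964.4 / 365 = 2.64 yr

2.64 years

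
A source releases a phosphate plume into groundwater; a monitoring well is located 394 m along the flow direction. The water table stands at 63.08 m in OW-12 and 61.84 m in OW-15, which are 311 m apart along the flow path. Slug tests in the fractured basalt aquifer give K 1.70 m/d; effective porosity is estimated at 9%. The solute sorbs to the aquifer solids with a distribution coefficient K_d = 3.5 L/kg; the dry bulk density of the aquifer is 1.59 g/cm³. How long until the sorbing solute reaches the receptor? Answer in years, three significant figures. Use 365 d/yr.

Hydraulic gradient i = (63.08 − 61.84) / 311 = 1.24 / 311 = 0.003987
Specific discharge q = 1.70 × 0.003987 = 0.006778 m/d
Seepage velocity v = q / n = 0.006778 / 0.09 = 0.07531 m/d
Retardation R = 1 + ρ_b·K_d/n = 1 + 1.59×3.5/0.09 = 62.83
Contaminant velocity v_c = v/R = 0.07531/62.83 = 0.001199 m/d
t = L/v_c = 394/0.001199 = 328700 d
   = 328700/365 = 901 yr

901 years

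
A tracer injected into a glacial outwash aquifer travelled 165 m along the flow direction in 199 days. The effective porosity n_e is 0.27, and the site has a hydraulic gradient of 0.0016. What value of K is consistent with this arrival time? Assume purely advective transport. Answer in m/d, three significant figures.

140 m/d

v = L / t = 165 / 199 = 0.8291 m/d
K = v · n / i = 0.8291 × 0.27 / 0.0016 = 140 m/d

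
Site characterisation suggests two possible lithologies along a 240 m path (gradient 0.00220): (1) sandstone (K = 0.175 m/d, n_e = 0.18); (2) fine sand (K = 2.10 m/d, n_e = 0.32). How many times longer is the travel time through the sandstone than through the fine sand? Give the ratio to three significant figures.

6.75

Unit 1 (sandstone): v = 0.175×0.0022/0.18 = 0.002139 m/d, t = 240/0.002139 = 112200 d
Unit 2 (fine sand): v = 2.10×0.0022/0.32 = 0.01444 m/d, t = 240/0.01444 = 16620 d
t(sandstone) / t(fine sand) = 112200/16620 = 6.75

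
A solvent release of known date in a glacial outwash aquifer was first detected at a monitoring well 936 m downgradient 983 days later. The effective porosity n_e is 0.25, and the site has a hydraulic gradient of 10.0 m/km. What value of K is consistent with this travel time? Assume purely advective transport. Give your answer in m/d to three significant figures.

v = L / t = 936 / 983 = 0.9522 m/d
K = v · n / i = 0.9522 × 0.25 / 0.010 = 23.8 m/d

23.8 m/d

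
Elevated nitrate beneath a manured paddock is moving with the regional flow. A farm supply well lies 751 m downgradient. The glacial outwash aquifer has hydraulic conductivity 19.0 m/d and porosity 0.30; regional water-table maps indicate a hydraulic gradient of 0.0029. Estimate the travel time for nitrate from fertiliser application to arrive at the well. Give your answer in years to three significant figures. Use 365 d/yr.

Darcy flux q = K·i = 19.0 × 0.0029 = 0.05510 m/d
Seepage velocity v = q / n = 0.05510 / 0.30 = 0.1837 m/d
t = L / v = 751 / 0.1837 = 4089 d
   = 4089 / 365 = 11.2 yr

11.2 years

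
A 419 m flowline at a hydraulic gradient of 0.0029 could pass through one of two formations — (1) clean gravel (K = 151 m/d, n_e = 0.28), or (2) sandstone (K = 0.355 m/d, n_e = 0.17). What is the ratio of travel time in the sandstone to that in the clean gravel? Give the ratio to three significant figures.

Unit 1 (clean gravel): v = 151×0.0029/0.28 = 1.564 m/d, t = 419/1.564 = 267.9 d
Unit 2 (sandstone): v = 0.355×0.0029/0.17 = 0.006056 m/d, t = 419/0.006056 = 69190 d
t(sandstone) / t(clean gravel) = 69190/267.9 = 258

258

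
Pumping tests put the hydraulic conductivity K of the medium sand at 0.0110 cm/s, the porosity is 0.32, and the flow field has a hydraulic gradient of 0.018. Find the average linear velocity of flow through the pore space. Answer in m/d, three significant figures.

K = 0.0110 cm/s × 864 = 9.504 m/d
Darcy flux q = K·i = 9.504 × 0.018 = 0.1711 m/d
v_s = q/n_e = 0.1711/0.32 = 0.5346 m/d

0.535 m/d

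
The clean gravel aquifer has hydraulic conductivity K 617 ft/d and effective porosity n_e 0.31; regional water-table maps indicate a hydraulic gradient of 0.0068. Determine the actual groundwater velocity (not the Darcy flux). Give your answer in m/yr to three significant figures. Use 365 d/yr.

1510 m/yr

K = 617 ft/d × 0.3048 = 188.1 m/d
q = Ki = 188.1 × 0.0068 = 1.279 m/d
Seepage velocity v = q / n = 1.279 / 0.31 = 4.125 m/d
   = 4.125 × 365 = 1510 m/yr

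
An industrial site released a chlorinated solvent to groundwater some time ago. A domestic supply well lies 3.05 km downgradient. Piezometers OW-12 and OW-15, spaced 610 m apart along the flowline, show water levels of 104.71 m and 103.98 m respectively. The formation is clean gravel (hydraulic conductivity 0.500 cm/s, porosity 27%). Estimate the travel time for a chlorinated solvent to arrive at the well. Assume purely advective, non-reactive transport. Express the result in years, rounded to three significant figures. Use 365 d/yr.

Hydraulic gradient i = (104.71 − 103.98) / 610 = 0.73 / 610 = 0.001197
K = 0.500 cm/s × 864 = 432.0 m/d
Darcy flux q = K·i = 432.0 × 0.001197 = 0.5170 m/d
v_s = q/n_e = 0.5170/0.27 = 1.915 m/d
L = 3.05 km = 3050 m
t = L / v = 3050 / 1.915 = 1593 d
   = 1593 / 365 = 4.36 yr

4.36 years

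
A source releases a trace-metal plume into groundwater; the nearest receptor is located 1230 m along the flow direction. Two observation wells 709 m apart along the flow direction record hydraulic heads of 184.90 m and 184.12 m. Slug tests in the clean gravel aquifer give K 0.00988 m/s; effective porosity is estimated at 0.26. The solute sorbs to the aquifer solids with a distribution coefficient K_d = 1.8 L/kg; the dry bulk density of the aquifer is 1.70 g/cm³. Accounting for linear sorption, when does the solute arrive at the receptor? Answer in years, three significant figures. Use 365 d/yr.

Hydraulic gradient i = (184.90 − 184.12) / 709 = 0.78 / 709 = 0.001100
K = 0.00988 m/s × 86400 s/d = 853.6 m/d
Specific discharge q = 853.6 × 0.001100 = 0.9391 m/d
Seepage velocity v = q / n = 0.9391 / 0.26 = 3.612 m/d
Retardation R = 1 + ρ_b·K_d/n = 1 + 1.70×1.8/0.26 = 12.77
Contaminant velocity v_c = v/R = 3.612/12.77 = 0.2829 m/d
t = L/v_c = 1230/0.2829 = 4348 d
   = 4348/365 = 11.9 yr

11.9 years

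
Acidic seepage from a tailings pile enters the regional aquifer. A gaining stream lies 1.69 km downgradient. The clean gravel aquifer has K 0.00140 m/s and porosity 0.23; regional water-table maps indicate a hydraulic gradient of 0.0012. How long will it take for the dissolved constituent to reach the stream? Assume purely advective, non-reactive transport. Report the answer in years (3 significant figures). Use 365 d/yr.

7.34 years

K = 0.00140 m/s × 86400 s/d = 121.0 m/d
q = Ki = 121.0 × 0.0012 = 0.1452 m/d
v_s = q/n_e = 0.1452/0.23 = 0.6311 m/d
L = 1.69 km = 1690 m
t = L / v = 1690 / 0.6311 = 2678 d
   = 2678 / 365 = 7.34 yr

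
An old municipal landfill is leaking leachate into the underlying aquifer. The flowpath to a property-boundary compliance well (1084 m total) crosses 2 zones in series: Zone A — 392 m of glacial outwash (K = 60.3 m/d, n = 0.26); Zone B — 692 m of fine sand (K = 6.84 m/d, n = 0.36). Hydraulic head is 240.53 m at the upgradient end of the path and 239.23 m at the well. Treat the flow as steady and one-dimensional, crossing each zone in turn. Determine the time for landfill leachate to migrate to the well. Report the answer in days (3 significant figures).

Total head drop ΔH = 240.53 − 239.23 = 1.30 m
Steady 1-D flow in series ⇒ the Darcy flux q is identical in every zone and the zone head losses add (resistances L/K in series).
Σ(L/K) = 392/60.3 + 692/6.84 = 6.501 + 101.2 = 107.7 d
q = ΔH / Σ(L/K) = 1.30 / 107.7 = 0.01207 m/d (same in every zone)
Zone A: v = q/n = 0.01207/0.26 = 0.04644 m/d → t_A = 392/0.04644 = 8441 d
Zone B: v = q/n = 0.01207/0.36 = 0.03354 m/d → t_B = 692/0.03354 = 20630 d
Total t = 8441 + 20630 = 29070 d

29100 days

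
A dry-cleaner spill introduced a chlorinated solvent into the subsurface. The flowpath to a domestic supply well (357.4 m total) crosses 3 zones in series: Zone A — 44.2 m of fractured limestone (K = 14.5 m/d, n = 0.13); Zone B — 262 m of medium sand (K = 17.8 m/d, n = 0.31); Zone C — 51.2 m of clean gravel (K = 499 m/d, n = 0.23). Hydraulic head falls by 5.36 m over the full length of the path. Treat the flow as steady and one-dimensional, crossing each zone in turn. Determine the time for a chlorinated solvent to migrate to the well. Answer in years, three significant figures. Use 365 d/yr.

Continuity: the same q passes through each zone, so ΔH = q·Σ(L_j/K_j) — the zones act as resistances in series.
Σ(L/K) = 44.2/14.5 + 262/17.8 + 51.2/499 = 3.048 + 14.72 + 0.1026 = 17.87 d
q = ΔH / Σ(L/K) = 5.36 / 17.87 = 0.2999 m/d (same in every zone)
Zone A: v = q/n = 0.2999/0.13 = 2.307 m/d → t_A = 44.2/2.307 = 19.16 d
Zone B: v = q/n = 0.2999/0.31 = 0.9676 m/d → t_B = 262/0.9676 = 270.8 d
Zone C: v = q/n = 0.2999/0.23 = 1.304 m/d → t_C = 51.2/1.304 = 39.26 d
Total t = 19.16 + 270.8 + 39.26 = 329.2 d
   = 329.2 / 365 = 0.902 yr

0.902 years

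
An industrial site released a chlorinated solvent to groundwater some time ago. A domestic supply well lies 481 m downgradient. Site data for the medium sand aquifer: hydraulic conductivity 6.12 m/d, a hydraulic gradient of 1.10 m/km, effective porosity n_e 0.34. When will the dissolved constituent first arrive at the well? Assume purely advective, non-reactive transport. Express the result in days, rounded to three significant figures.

24300 days

Specific discharge q = 6.12 × 0.0011 = 0.006732 m/d
Seepage velocity v = q / n = 0.006732 / 0.34 = 0.01980 m/d
t = L / v = 481 / 0.01980 = 24290 d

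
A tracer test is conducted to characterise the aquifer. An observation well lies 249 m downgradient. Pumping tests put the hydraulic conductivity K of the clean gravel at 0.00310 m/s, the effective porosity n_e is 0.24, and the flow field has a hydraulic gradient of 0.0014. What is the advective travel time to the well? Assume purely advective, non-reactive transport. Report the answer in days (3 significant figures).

159 days

K = 0.00310 m/s × 86400 s/d = 267.8 m/d
q = Ki = 267.8 × 0.0014 = 0.3750 m/d
Seepage velocity v = q / n = 0.3750 / 0.24 = 1.562 m/d
t = L / v = 249 / 1.562 = 159.4 d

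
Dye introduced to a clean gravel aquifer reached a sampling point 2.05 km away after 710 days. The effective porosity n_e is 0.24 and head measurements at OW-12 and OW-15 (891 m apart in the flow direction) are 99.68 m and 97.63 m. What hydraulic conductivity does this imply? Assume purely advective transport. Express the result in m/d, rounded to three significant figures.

301 m/d

Hydraulic gradient i = (99.68 − 97.63) / 891 = 2.05 / 891 = 0.002301
L = 2.05 km = 2050 m
v = L / t = 2050 / 710 = 2.887 m/d
K = v · n / i = 2.887 × 0.24 / 0.002301 = 301 m/d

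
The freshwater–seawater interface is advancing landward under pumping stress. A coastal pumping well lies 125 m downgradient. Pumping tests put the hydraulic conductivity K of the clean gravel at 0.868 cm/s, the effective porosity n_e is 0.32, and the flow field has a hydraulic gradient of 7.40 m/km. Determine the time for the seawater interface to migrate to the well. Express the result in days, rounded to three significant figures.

K = 0.868 cm/s × 864 = 750.0 m/d
Specific discharge q = 750.0 × 0.0074 = 5.550 m/d
v_s = q/n_e = 5.550/0.32 = 17.34 m/d
t = L / v = 125 / 17.34 = 7.208 d

7.21 days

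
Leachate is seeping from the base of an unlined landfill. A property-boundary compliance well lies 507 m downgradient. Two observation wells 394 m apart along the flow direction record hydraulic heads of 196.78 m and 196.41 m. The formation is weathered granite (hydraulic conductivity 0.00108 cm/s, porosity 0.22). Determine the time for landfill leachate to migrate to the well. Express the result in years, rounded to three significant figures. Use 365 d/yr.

Hydraulic gradient i = (196.78 − 196.41) / 394 = 0.37 / 394 = 9.391e-4
K = 0.00108 cm/s × 864 = 0.9331 m/d
Darcy flux q = K·i = 0.9331 × 9.391e-4 = 8.763e-4 m/d
Seepage velocity v = q / n = 8.763e-4 / 0.22 = 0.003983 m/d
t = L / v = 507 / 0.003983 = 127300 d
   = 127300 / 365 = 349 yr

349 years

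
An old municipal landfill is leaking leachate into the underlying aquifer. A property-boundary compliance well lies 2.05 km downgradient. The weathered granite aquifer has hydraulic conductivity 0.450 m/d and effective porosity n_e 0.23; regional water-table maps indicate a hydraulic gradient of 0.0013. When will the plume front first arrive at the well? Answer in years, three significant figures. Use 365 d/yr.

2210 years

Darcy flux q = K·i = 0.450 × 0.0013 = 5.850e-4 m/d
Seepage velocity v = q / n = 5.850e-4 / 0.23 = 0.002543 m/d
L = 2.05 km = 2050 m
t = L / v = 2050 / 0.002543 = 806000 d
   = 806000 / 365 = 2210 yr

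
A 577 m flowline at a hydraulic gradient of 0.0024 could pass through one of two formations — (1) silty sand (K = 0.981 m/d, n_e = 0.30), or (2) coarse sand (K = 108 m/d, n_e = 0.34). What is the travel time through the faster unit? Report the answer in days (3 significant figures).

Unit 1 (silty sand): v = 0.981×0.0024/0.30 = 0.007848 m/d, t = 577/0.007848 = 73520 d
Unit 2 (coarse sand): v = 108×0.0024/0.34 = 0.7624 m/d, t = 577/0.7624 = 756.9 d
Faster unit: t = 757 d

757 days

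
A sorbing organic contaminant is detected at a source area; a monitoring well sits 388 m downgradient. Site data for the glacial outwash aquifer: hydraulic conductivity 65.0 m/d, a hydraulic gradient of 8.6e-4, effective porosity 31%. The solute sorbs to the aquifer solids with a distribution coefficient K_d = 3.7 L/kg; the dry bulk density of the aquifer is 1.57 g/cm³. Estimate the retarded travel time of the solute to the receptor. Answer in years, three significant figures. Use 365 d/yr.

q = Ki = 65.0 × 8.6e-4 = 0.05590 m/d
Average linear velocity = 0.05590 / 0.31 = 0.1803 m/d
Retardation R = 1 + ρ_b·K_d/n = 1 + 1.57×3.7/0.31 = 19.74
Contaminant velocity v_c = v/R = 0.1803/19.74 = 0.009135 m/d
t = L/v_c = 388/0.009135 = 42470 d
   = 42470/365 = 116 yr

116 years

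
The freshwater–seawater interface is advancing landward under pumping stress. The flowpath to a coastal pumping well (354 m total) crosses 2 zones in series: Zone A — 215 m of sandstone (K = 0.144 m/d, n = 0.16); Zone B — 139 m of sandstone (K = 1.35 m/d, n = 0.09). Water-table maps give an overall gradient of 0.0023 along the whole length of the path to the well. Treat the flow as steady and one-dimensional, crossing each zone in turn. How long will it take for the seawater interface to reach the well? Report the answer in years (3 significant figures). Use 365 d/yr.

252 years

For zones in series the flux q is common to all zones; the equivalent conductivity is the harmonic (thickness-weighted) mean, K_eq = L_total / Σ(L_j/K_j).
Σ(L/K) = 215/0.144 + 139/1.35 = 1493 + 103.0 = 1596 d
K_eq = L_total / Σ(L/K) = 354 / 1596 = 0.2218 m/d
q = K_eq · i = 0.2218 × 0.0023 = 5.101e-4 m/d (same in every zone)
Zone A: v = q/n = 5.101e-4/0.16 = 0.003188 m/d → t_A = 215/0.003188 = 67430 d
Zone B: v = q/n = 5.101e-4/0.09 = 0.005668 m/d → t_B = 139/0.005668 = 24520 d
Total t = 67430 + 24520 = 91950 d
   = 91950 / 365 = 252 yr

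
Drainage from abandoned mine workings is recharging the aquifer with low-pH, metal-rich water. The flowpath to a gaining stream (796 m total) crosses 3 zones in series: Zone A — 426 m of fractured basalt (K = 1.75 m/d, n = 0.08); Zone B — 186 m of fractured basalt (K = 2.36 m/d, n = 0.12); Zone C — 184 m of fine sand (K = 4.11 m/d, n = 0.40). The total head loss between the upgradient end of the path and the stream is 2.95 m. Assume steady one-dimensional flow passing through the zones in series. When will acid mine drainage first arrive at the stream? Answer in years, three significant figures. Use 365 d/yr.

44.3 years

Continuity: the same q passes through each zone, so ΔH = q·Σ(L_j/K_j) — the zones act as resistances in series.
Σ(L/K) = 426/1.75 + 186/2.36 + 184/4.11 = 243.4 + 78.81 + 44.77 = 367.0 d
q = ΔH / Σ(L/K) = 2.95 / 367.0 = 0.008038 m/d (same in every zone)
Zone A: v = q/n = 0.008038/0.08 = 0.1005 m/d → t_A = 426/0.1005 = 4240 d
Zone B: v = q/n = 0.008038/0.12 = 0.06698 m/d → t_B = 186/0.06698 = 2777 d
Zone C: v = q/n = 0.008038/0.40 = 0.02009 m/d → t_C = 184/0.02009 = 9157 d
Total t = 4240 + 2777 + 9157 = 16170 d
   = 16170 / 365 = 44.3 yr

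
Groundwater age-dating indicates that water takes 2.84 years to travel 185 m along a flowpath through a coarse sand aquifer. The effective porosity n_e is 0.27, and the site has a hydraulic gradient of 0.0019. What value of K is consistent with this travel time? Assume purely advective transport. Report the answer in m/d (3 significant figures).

t = 2.84 years = 1037 d
v = L / t = 185 / 1037 = 0.1785 m/d
K = v · n / i = 0.1785 × 0.27 / 0.0019 = 25.4 m/d

25.4 m/d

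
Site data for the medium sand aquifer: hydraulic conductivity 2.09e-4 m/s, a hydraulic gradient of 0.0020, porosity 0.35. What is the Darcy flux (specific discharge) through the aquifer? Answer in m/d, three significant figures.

K = 2.09e-4 m/s × 86400 s/d = 18.06 m/d
q = Ki = 18.06 × 0.0020 = 0.03612 m/d

0.0361 m/d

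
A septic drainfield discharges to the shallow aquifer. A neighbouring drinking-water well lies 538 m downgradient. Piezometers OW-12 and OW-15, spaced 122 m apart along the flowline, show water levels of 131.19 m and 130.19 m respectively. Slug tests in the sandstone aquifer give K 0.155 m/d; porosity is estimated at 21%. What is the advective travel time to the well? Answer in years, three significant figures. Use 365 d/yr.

Hydraulic gradient i = (131.19 − 130.19) / 122 = 1.00 / 122 = 0.008197
Darcy flux q = K·i = 0.155 × 0.008197 = 0.001270 m/d
Average linear velocity = 0.001270 / 0.21 = 0.006050 m/d
t = L / v = 538 / 0.006050 = 88930 d
   = 88930 / 365 = 244 yr

244 years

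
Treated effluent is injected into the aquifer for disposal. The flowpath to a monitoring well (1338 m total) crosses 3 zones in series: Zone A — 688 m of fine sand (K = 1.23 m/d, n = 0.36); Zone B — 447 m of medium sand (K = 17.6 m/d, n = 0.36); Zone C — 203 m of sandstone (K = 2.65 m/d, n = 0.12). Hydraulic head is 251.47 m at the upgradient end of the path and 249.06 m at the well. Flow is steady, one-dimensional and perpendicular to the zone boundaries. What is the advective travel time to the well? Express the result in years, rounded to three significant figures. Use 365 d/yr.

326 years

Total head drop ΔH = 251.47 − 249.06 = 2.41 m
Steady 1-D flow in series ⇒ the Darcy flux q is identical in every zone and the zone head losses add (resistances L/K in series).
Σ(L/K) = 688/1.23 + 447/17.6 + 203/2.65 = 559.3 + 25.40 + 76.60 = 661.4 d
q = ΔH / Σ(L/K) = 2.41 / 661.4 = 0.003644 m/d (same in every zone)
Zone A: v = q/n = 0.003644/0.36 = 0.01012 m/d → t_A = 688/0.01012 = 67970 d
Zone B: v = q/n = 0.003644/0.36 = 0.01012 m/d → t_B = 447/0.01012 = 44160 d
Zone C: v = q/n = 0.003644/0.12 = 0.03037 m/d → t_C = 203/0.03037 = 6685 d
Total t = 67970 + 44160 + 6685 = 118800 d
   = 118800 / 365 = 326 yr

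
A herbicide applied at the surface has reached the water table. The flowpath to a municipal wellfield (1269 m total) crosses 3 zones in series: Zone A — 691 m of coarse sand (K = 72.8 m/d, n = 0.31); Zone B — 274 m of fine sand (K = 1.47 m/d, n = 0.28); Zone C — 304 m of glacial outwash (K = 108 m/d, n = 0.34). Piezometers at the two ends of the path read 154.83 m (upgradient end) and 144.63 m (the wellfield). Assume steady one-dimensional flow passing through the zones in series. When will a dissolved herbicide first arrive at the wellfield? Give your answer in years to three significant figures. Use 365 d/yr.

21.0 years

Total head drop ΔH = 154.83 − 144.63 = 10.20 m
Continuity: the same q passes through each zone, so ΔH = q·Σ(L_j/K_j) — the zones act as resistances in series.
Σ(L/K) = 691/72.8 + 274/1.47 + 304/108 = 9.492 + 186.4 + 2.815 = 198.7 d
q = ΔH / Σ(L/K) = 10.20 / 198.7 = 0.05133 m/d (same in every zone)
Zone A: v = q/n = 0.05133/0.31 = 0.1656 m/d → t_A = 691/0.1656 = 4173 d
Zone B: v = q/n = 0.05133/0.28 = 0.1833 m/d → t_B = 274/0.1833 = 1495 d
Zone C: v = q/n = 0.05133/0.34 = 0.1510 m/d → t_C = 304/0.1510 = 2014 d
Total t = 4173 + 1495 + 2014 = 7681 d
   = 7681 / 365 = 21.0 yr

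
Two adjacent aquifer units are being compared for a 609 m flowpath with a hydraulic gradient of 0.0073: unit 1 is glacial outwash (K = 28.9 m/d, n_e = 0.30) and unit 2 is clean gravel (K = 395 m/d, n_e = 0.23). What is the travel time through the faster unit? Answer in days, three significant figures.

48.6 days

Unit 1 (glacial outwash): v = 28.9×0.0073/0.30 = 0.7032 m/d, t = 609/0.7032 = 866.0 d
Unit 2 (clean gravel): v = 395×0.0073/0.23 = 12.54 m/d, t = 609/12.54 = 48.58 d
Faster unit: t = 48.6 d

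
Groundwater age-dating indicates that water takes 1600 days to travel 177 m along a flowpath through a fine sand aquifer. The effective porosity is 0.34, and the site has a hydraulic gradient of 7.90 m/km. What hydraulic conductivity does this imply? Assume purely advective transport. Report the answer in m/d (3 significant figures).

v = L / t = 177 / 1600 = 0.1106 m/d
K = v · n / i = 0.1106 × 0.34 / 0.0079 = 4.76 m/d

4.76 m/d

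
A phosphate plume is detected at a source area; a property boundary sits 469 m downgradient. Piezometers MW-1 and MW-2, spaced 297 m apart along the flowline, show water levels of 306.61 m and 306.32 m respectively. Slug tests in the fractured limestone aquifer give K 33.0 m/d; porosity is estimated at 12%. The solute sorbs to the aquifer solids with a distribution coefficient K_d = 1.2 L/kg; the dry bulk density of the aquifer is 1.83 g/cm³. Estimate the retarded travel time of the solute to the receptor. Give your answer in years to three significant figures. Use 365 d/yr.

92.4 years

Hydraulic gradient i = (306.61 − 306.32) / 297 = 0.29 / 297 = 9.764e-4
Specific discharge q = 33.0 × 9.764e-4 = 0.03222 m/d
v_s = q/n_e = 0.03222/0.12 = 0.2685 m/d
Retardation R = 1 + ρ_b·K_d/n = 1 + 1.83×1.2/0.12 = 19.30
Contaminant velocity v_c = v/R = 0.2685/19.30 = 0.01391 m/d
t = L/v_c = 469/0.01391 = 33710 d
   = 33710/365 = 92.4 yr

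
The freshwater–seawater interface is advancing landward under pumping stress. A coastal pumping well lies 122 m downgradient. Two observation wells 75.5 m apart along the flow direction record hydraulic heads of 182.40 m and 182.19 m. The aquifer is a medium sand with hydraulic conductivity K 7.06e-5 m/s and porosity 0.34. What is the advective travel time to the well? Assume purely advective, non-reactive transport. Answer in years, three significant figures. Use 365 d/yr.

6.70 years

Hydraulic gradient i = (182.40 − 182.19) / 75.5 = 0.21 / 75.5 = 0.002781
K = 7.06e-5 m/s × 86400 s/d = 6.100 m/d
q = Ki = 6.100 × 0.002781 = 0.01697 m/d
Seepage velocity v = q / n = 0.01697 / 0.34 = 0.04990 m/d
t = L / v = 122 / 0.04990 = 2445 d
   = 2445 / 365 = 6.70 yr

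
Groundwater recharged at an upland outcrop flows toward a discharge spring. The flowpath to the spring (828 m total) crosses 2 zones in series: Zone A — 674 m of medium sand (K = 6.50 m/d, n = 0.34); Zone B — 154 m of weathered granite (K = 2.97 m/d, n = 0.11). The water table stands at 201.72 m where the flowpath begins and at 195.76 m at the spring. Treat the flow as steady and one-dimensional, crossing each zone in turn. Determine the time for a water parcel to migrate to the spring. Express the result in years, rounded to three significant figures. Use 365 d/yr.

17.6 years

Total head drop ΔH = 201.72 − 195.76 = 5.96 m
Continuity: the same q passes through each zone, so ΔH = q·Σ(L_j/K_j) — the zones act as resistances in series.
Σ(L/K) = 674/6.50 + 154/2.97 = 103.7 + 51.85 = 155.5 d
q = ΔH / Σ(L/K) = 5.96 / 155.5 = 0.03832 m/d (same in every zone)
Zone A: v = q/n = 0.03832/0.34 = 0.1127 m/d → t_A = 674/0.1127 = 5981 d
Zone B: v = q/n = 0.03832/0.11 = 0.3483 m/d → t_B = 154/0.3483 = 442.1 d
Total t = 5981 + 442.1 = 6423 d
   = 6423 / 365 = 17.6 yr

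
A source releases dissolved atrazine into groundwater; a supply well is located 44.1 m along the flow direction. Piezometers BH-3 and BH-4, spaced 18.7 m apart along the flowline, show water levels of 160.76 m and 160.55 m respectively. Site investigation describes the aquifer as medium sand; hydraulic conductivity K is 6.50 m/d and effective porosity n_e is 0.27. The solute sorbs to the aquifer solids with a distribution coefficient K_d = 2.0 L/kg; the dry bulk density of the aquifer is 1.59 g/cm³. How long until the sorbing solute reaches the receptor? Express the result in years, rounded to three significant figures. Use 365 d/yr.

Hydraulic gradient i = (160.76 − 160.55) / 18.7 = 0.21 / 18.7 = 0.01123
Specific discharge q = 6.50 × 0.01123 = 0.07299 m/d
Average linear velocity = 0.07299 / 0.27 = 0.2704 m/d
Retardation R = 1 + ρ_b·K_d/n = 1 + 1.59×2.0/0.27 = 12.78
Contaminant velocity v_c = v/R = 0.2704/12.78 = 0.02116 m/d
t = L/v_c = 44.1/0.02116 = 2084 d
   = 2084/365 = 5.71 yr

5.71 years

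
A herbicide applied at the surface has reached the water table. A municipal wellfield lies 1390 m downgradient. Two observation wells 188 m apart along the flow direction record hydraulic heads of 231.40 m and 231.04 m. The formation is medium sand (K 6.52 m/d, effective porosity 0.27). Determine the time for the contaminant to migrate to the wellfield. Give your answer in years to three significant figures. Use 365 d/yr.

82.4 years

Hydraulic gradient i = (231.40 − 231.04) / 188 = 0.36 / 188 = 0.001915
Specific discharge q = 6.52 × 0.001915 = 0.01249 m/d
Seepage velocity v = q / n = 0.01249 / 0.27 = 0.04624 m/d
t = L / v = 1390 / 0.04624 = 30060 d
   = 30060 / 365 = 82.4 yr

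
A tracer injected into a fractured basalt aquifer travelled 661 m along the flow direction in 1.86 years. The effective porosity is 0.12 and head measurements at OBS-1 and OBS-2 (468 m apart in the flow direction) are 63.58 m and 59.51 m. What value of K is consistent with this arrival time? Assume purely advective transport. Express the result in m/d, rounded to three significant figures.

13.4 m/d

Hydraulic gradient i = (63.58 − 59.51) / 468 = 4.07 / 468 = 0.008697
t = 1.86 years = 678.9 d
v = L / t = 661 / 678.9 = 0.9736 m/d
K = v · n / i = 0.9736 × 0.12 / 0.008697 = 13.4 m/d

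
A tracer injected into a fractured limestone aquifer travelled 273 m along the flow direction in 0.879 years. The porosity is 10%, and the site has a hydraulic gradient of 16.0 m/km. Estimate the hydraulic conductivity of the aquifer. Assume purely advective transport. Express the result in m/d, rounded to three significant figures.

5.32 m/d

t = 0.879 years = 320.8 d
v = L / t = 273 / 320.8 = 0.8509 m/d
K = v · n / i = 0.8509 × 0.10 / 0.016 = 5.32 m/d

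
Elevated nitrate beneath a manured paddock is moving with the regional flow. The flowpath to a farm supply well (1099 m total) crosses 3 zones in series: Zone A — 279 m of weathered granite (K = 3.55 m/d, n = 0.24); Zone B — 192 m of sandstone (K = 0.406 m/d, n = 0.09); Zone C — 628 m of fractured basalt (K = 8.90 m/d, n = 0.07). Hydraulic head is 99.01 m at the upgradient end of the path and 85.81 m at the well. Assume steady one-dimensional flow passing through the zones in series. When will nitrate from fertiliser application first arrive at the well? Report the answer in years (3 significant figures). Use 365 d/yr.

Total head drop ΔH = 99.01 − 85.81 = 13.20 m
Steady 1-D flow in series ⇒ the Darcy flux q is identical in every zone and the zone head losses add (resistances L/K in series).
Σ(L/K) = 279/3.55 + 192/0.406 + 628/8.90 = 78.59 + 472.9 + 70.56 = 622.1 d
q = ΔH / Σ(L/K) = 13.20 / 622.1 = 0.02122 m/d (same in every zone)
Zone A: v = q/n = 0.02122/0.24 = 0.08842 m/d → t_A = 279/0.08842 = 3156 d
Zone B: v = q/n = 0.02122/0.09 = 0.2358 m/d → t_B = 192/0.2358 = 814.3 d
Zone C: v = q/n = 0.02122/0.07 = 0.3031 m/d → t_C = 628/0.3031 = 2072 d
Total t = 3156 + 814.3 + 2072 = 6042 d
   = 6042 / 365 = 16.6 yr

16.6 years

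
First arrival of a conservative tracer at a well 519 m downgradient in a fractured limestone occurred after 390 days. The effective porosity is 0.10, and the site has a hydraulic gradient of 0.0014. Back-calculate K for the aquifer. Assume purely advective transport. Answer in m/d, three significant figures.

v = L / t = 519 / 390 = 1.331 m/d
K = v · n / i = 1.331 × 0.10 / 0.0014 = 95.1 m/d

95.1 m/d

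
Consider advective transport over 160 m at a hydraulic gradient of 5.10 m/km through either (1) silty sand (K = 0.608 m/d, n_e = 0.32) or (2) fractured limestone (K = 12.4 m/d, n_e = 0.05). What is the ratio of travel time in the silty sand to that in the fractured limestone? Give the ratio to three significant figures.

131

Unit 1 (silty sand): v = 0.608×0.0051/0.32 = 0.009690 m/d, t = 160/0.009690 = 16510 d
Unit 2 (fractured limestone): v = 12.4×0.0051/0.05 = 1.265 m/d, t = 160/1.265 = 126.5 d
t(silty sand) / t(fractured limestone) = 16510/126.5 = 131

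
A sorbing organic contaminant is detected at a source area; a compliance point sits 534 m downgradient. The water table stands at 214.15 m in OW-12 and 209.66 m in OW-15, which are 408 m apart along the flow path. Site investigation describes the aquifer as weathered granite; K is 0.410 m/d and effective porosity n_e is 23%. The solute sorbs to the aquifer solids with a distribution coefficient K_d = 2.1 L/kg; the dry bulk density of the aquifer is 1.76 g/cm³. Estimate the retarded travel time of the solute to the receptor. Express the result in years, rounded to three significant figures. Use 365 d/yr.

1270 years

Hydraulic gradient i = (214.15 − 209.66) / 408 = 4.49 / 408 = 0.01100
q = Ki = 0.410 × 0.01100 = 0.004512 m/d
Seepage velocity v = q / n = 0.004512 / 0.23 = 0.01962 m/d
Retardation R = 1 + ρ_b·K_d/n = 1 + 1.76×2.1/0.23 = 17.07
Contaminant velocity v_c = v/R = 0.01962/17.07 = 0.001149 m/d
t = L/v_c = 534/0.001149 = 464600 d
   = 464600/365 = 1270 yr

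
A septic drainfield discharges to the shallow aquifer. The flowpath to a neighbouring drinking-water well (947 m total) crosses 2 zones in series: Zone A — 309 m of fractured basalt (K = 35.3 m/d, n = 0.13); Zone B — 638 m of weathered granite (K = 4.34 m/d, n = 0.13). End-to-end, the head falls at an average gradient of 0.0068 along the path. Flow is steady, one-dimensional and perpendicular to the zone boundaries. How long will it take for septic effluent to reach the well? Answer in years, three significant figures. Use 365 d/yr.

Steady 1-D flow in series ⇒ the Darcy flux q is identical in every zone and the zone head losses add (resistances L/K in series).
Σ(L/K) = 309/35.3 + 638/4.34 = 8.754 + 147.0 = 155.8 d
K_eq = L_total / Σ(L/K) = 947 / 155.8 = 6.080 m/d
q = K_eq · i = 6.080 × 0.0068 = 0.04134 m/d (same in every zone)
Zone A: v = q/n = 0.04134/0.13 = 0.3180 m/d → t_A = 309/0.3180 = 971.6 d
Zone B: v = q/n = 0.04134/0.13 = 0.3180 m/d → t_B = 638/0.3180 = 2006 d
Total t = 971.6 + 2006 = 2978 d
   = 2978 / 365 = 8.16 yr

8.16 years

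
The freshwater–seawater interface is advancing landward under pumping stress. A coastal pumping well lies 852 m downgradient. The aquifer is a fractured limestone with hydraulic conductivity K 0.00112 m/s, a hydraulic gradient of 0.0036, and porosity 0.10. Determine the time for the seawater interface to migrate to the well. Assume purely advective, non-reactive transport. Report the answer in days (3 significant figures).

K = 0.00112 m/s × 86400 s/d = 96.77 m/d
q = Ki = 96.77 × 0.0036 = 0.3484 m/d
v_s = q/n_e = 0.3484/0.10 = 3.484 m/d
t = L / v = 852 / 3.484 = 244.6 d

245 days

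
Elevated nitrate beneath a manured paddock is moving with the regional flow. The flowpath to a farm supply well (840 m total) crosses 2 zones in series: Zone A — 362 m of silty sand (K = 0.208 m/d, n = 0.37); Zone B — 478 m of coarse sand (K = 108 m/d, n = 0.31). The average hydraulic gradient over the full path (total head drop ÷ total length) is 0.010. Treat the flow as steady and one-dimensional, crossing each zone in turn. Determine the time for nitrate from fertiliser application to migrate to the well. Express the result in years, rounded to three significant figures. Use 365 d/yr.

161 years

Steady 1-D flow in series ⇒ the Darcy flux q is identical in every zone and the zone head losses add (resistances L/K in series).
Σ(L/K) = 362/0.208 + 478/108 = 1740 + 4.426 = 1745 d
K_eq = L_total / Σ(L/K) = 840 / 1745 = 0.4814 m/d
q = K_eq · i = 0.4814 × 0.010 = 0.004814 m/d (same in every zone)
Zone A: v = q/n = 0.004814/0.37 = 0.01301 m/d → t_A = 362/0.01301 = 27820 d
Zone B: v = q/n = 0.004814/0.31 = 0.01553 m/d → t_B = 478/0.01553 = 30780 d
Total t = 27820 + 30780 = 58600 d
   = 58600 / 365 = 161 yr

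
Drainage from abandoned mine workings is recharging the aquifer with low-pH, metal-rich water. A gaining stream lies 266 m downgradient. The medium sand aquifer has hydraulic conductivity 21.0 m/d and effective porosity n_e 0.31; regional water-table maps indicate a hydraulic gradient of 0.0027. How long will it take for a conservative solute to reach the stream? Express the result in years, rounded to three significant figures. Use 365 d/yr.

3.98 years

Specific discharge q = 21.0 × 0.0027 = 0.05670 m/d
Seepage velocity v = q / n = 0.05670 / 0.31 = 0.1829 m/d
t = L / v = 266 / 0.1829 = 1454 d
   = 1454 / 365 = 3.98 yr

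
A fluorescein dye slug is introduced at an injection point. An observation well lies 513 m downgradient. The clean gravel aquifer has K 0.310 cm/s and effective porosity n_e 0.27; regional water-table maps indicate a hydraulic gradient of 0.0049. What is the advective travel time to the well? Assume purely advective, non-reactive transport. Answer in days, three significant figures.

K = 0.310 cm/s × 864 = 267.8 m/d
q = Ki = 267.8 × 0.0049 = 1.312 m/d
Average linear velocity = 1.312 / 0.27 = 4.861 m/d
t = L / v = 513 / 4.861 = 105.5 d

106 days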